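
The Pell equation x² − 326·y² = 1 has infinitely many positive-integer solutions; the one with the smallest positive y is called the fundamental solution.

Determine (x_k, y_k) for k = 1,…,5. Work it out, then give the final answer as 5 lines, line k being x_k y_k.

325 18
211249 11700
137311525 7604982
89252280001 4943226600
58013844689125 3213089685018

√326 → a₀=18, period (18,36); ℓ=2 even so k=1
k=0  a_k=18  p_k/q_k = 18/1
k=1  a_k=18  p_k/q_k = 325/18
→ (325, 18).  Check: 325²=105625, 326·18²=105624, difference 1.
(x_2, y_2) = (325·325 + 326·18·18, 325·18 + 18·325) = (211249, 11700)
(x_3, y_3) = (325·211249 + 326·18·11700, 325·11700 + 18·211249) = (137311525, 7604982)
(x_4, y_4) = (325·137311525 + 326·18·7604982, 325·7604982 + 18·137311525) = (89252280001, 4943226600)
(x_5, y_5) = (325·89252280001 + 326·18·4943226600, 325·4943226600 + 18·89252280001) = (58013844689125, 3213089685018)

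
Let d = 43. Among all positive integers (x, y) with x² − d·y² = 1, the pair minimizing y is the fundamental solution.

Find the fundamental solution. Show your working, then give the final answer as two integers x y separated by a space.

3482 531

[6; 1,1,3,1,5,1,3,1,1,12] for √43; ℓ=10 ⇒ convergent index 9
step 0: (6, 1)  from 6·(1,0) + (0,1)
step 1: (7, 1)  from 1·(6,1) + (1,0)
step 2: (13, 2)  from 1·(7,1) + (6,1)
step 3: (46, 7)  from 3·(13,2) + (7,1)
step 4: (59, 9)  from 1·(46,7) + (13,2)
step 5: (341, 52)  from 5·(59,9) + (46,7)
…
step 7: (1541, 235)  from 3·(400,61) + (341,52)
step 8: (1941, 296)  from 1·(1541,235) + (400,61)
step 9: (3482, 531)  from 1·(1941,296) + (1541,235)
→ (3482, 531).  Check: 3482²=12124324, 43·531²=12124323, difference 1.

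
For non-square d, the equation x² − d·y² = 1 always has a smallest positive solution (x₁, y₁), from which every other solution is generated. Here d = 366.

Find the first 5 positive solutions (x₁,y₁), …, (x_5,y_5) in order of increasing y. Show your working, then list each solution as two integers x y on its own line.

√366 = [19; 7,1,1,1,2,12,2,1,1,1,7,38, …], period ℓ=12 (even) → k=11
step 0: (19, 1)  from 19·(1,0) + (0,1)
step 1: (134, 7)  from 7·(19,1) + (1,0)
step 2: (153, 8)  from 1·(134,7) + (19,1)
…
step 4: (440, 23)  from 1·(287,15) + (153,8)
…
step 6: (14444, 755)  from 12·(1167,61) + (440,23)
step 7: (30055, 1571)  from 2·(14444,755) + (1167,61)
step 8: (44499, 2326)  from 1·(30055,1571) + (14444,755)
step 9: (74554, 3897)  from 1·(44499,2326) + (30055,1571)
step 10: (119053, 6223)  from 1·(74554,3897) + (44499,2326)
step 11: (907925, 47458)  from 7·(119053,6223) + (74554,3897)
(x₁, y₁) = (907925, 47458);  907925² − 366·47458² = 1 ✓
(907925+47458√366)^2 = 1648655611249 + 86176609300√366
(907925+47458√366)^3 = 2993711291685588725 + 156483795997357542√366
(907925+47458√366)^4 = 5436130649005627630680001 + 284151100961715516031400√366
(907925+47458√366)^5 = 9871197838993875221878594227125 + 515975776681174635989620332458√366

907925 47458
1648655611249 86176609300
2993711291685588725 156483795997357542
5436130649005627630680001 284151100961715516031400
9871197838993875221878594227125 515975776681174635989620332458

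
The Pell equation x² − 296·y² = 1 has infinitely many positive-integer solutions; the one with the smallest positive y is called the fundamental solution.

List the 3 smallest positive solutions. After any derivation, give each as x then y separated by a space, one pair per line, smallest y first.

d=296: √d = [17; 4,1,7,1,4,34] (ℓ=6, even), read p_5/q_5
k=0  a_k=17  p_k/q_k = 17/1
k=1  a_k=4  p_k/q_k = 69/4
k=2  a_k=1  p_k/q_k = 86/5
k=3  a_k=7  p_k/q_k = 671/39
k=4  a_k=1  p_k/q_k = 757/44
k=5  a_k=4  p_k/q_k = 3699/215
→ (3699, 215).  Check: 3699²=13682601, 296·215²=13682600, difference 1.
n=2: (3699,215)∘(3699,215) = (3699·3699+296·215·215, 3699·215+215·3699) = (27365201,1590570)
n=3: (27365201,1590570)∘(3699,215) = (3699·27365201+296·215·1590570, 3699·1590570+215·27365201) = (202447753299,11767036645)

3699 215
27365201 1590570
202447753299 11767036645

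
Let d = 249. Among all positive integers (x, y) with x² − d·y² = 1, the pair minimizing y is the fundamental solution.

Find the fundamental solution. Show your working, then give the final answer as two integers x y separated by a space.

8553815 542076

d=249: √d = [15; 1,3,1,1,5,…,3,1,30] (ℓ=16, even), read p_15/q_15
i=0: a=15 ⇒ p=15, q=1
i=1: a=1 ⇒ p=16, q=1
i=2: a=3 ⇒ p=63, q=4
…
i=4: a=1 ⇒ p=142, q=9
i=5: a=5 ⇒ p=789, q=50
i=6: a=1 ⇒ p=931, q=59
i=7: a=3 ⇒ p=3582, q=227
i=8: a=10 ⇒ p=36751, q=2329
…
i=12: a=1 ⇒ p=1017351, q=64472
i=13: a=1 ⇒ p=1884116, q=119401
i=14: a=3 ⇒ p=6669699, q=422675
i=15: a=1 ⇒ p=8553815, q=542076
(x₁, y₁) = (8553815, 542076);  8553815² − 249·542076² = 1 ✓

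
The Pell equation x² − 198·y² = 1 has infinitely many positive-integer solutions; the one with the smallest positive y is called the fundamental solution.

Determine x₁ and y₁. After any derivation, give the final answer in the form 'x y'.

197 14

√198 = [14; 14,28, …], period ℓ=2 (even) → k=1
i=0: a=14 ⇒ p=14, q=1
i=1: a=14 ⇒ p=197, q=14
fundamental: x₁=197, y₁=14  (since 38809 − 198·196 = 1)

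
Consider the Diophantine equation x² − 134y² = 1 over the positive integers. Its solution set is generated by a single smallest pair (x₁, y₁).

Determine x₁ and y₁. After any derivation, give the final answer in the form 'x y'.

145925 12606

d=134: √d = [11; 1,1,2,1,3,…,1,1,22] (ℓ=14, even), read p_13/q_13
i=0: a=11 ⇒ p=11, q=1
…
i=2: a=1 ⇒ p=23, q=2
…
i=5: a=3 ⇒ p=301, q=26
i=6: a=1 ⇒ p=382, q=33
i=7: a=10 ⇒ p=4121, q=356
i=8: a=1 ⇒ p=4503, q=389
i=9: a=3 ⇒ p=17630, q=1523
i=10: a=1 ⇒ p=22133, q=1912
i=11: a=2 ⇒ p=61896, q=5347
i=12: a=1 ⇒ p=84029, q=7259
i=13: a=1 ⇒ p=145925, q=12606
fundamental: x₁=145925, y₁=12606  (since 21294105625 − 134·158911236 = 1)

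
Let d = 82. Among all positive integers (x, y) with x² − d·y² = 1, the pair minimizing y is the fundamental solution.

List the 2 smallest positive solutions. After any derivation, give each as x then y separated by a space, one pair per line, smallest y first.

√82 → a₀=9, period (18); ℓ=1 odd so k=1
step 0: (9, 1)  from 9·(1,0) + (0,1)
step 1: (163, 18)  from 18·(9,1) + (1,0)
(x₁, y₁) = (163, 18);  163² − 82·18² = 1 ✓
k=2:  x_2 = 163·163+82·18·18 = 53137,  y_2 = 163·18+18·163 = 5868

163 18
53137 5868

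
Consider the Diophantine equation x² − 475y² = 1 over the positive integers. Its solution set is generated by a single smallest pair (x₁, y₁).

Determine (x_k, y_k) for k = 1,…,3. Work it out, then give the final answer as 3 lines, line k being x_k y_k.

√475 → a₀=21, period (1,3,1,6,2,6,1,3,1,42); ℓ=10 even so k=9
k=0  a_k=21  p_k/q_k = 21/1
k=1  a_k=1  p_k/q_k = 22/1
…
k=3  a_k=1  p_k/q_k = 109/5
…
k=6  a_k=6  p_k/q_k = 10287/472
…
k=8  a_k=3  p_k/q_k = 45921/2107
k=9  a_k=1  p_k/q_k = 57799/2652
fundamental: x₁=57799, y₁=2652  (since 3340724401 − 475·7033104 = 1)
n=2: (57799,2652)∘(57799,2652) = (57799·57799+475·2652·2652, 57799·2652+2652·57799) = (6681448801,306565896)
n=3: (6681448801,306565896)∘(57799,2652) = (57799·6681448801+475·2652·306565896, 57799·306565896+2652·6681448801) = (772362118440199,35438404443156)

57799 2652
6681448801 306565896
772362118440199 35438404443156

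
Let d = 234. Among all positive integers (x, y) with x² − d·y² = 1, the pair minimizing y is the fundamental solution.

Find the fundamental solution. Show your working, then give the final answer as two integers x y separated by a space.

5201 340

√234 = [15; 3,2,1,2,1,2,3,30, …], period ℓ=8 (even) → k=7
k=0  a_k=15  p_k/q_k = 15/1
k=1  a_k=3  p_k/q_k = 46/3
k=2  a_k=2  p_k/q_k = 107/7
k=3  a_k=1  p_k/q_k = 153/10
k=4  a_k=2  p_k/q_k = 413/27
…
k=6  a_k=2  p_k/q_k = 1545/101
k=7  a_k=3  p_k/q_k = 5201/340
fundamental: x₁=5201, y₁=340  (since 27050401 − 234·115600 = 1)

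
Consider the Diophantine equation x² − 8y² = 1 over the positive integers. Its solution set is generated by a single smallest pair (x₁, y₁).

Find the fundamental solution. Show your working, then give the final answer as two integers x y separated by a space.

[2; 1,4] for √8; ℓ=2 ⇒ convergent index 1
i=0: a=2 ⇒ p=2, q=1
i=1: a=1 ⇒ p=3, q=1
→ (3, 1).  Check: 3²=9, 8·1²=8, difference 1.

3 1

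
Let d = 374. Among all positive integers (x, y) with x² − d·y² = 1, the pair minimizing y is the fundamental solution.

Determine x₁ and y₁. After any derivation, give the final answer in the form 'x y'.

[19; 2,1,18,1,2,38] for √374; ℓ=6 ⇒ convergent index 5
k=0  a_k=19  p_k/q_k = 19/1
…
k=4  a_k=1  p_k/q_k = 1141/59
k=5  a_k=2  p_k/q_k = 3365/174
fundamental: x₁=3365, y₁=174  (since 11323225 − 374·30276 = 1)

3365 174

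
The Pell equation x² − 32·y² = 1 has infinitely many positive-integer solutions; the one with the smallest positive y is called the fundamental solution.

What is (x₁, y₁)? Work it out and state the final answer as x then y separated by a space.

17 3

d=32: √d = [5; 1,1,1,10] (ℓ=4, even), read p_3/q_3
a_0=5:  p_0=5·1+0=5,  q_0=5·0+1=1
…
a_2=1:  p_2=1·6+5=11,  q_2=1·1+1=2
a_3=1:  p_3=1·11+6=17,  q_3=1·2+1=3
fundamental: x₁=17, y₁=3  (since 289 − 32·9 = 1)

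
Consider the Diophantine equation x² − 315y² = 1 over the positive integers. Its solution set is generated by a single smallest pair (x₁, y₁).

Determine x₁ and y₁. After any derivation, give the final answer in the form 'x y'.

d=315: √d = [17; 1,2,1,34] (ℓ=4, even), read p_3/q_3
i=0: a=17 ⇒ p=17, q=1
i=1: a=1 ⇒ p=18, q=1
i=2: a=2 ⇒ p=53, q=3
i=3: a=1 ⇒ p=71, q=4
→ (71, 4).  Check: 71²=5041, 315·4²=5040, difference 1.

71 4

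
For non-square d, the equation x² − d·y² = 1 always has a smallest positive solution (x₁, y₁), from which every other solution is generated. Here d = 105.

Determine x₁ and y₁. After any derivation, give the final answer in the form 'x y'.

√105 = [10; 4,20, …], period ℓ=2 (even) → k=1
i=0: a=10 ⇒ p=10, q=1
i=1: a=4 ⇒ p=41, q=4
(x₁, y₁) = (41, 4);  41² − 105·4² = 1 ✓

41 4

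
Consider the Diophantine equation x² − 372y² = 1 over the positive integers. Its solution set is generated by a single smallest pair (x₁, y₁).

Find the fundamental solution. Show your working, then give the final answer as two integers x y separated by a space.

12151 630

√372 → a₀=19, period (3,2,12,2,3,38); ℓ=6 even so k=5
i=0: a=19 ⇒ p=19, q=1
i=1: a=3 ⇒ p=58, q=3
i=2: a=2 ⇒ p=135, q=7
…
i=4: a=2 ⇒ p=3491, q=181
i=5: a=3 ⇒ p=12151, q=630
fundamental: x₁=12151, y₁=630  (since 147646801 − 372·396900 = 1)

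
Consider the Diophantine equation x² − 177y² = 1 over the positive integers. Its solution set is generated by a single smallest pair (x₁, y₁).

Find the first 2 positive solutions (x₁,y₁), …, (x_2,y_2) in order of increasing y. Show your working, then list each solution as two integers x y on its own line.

[13; 3,3,2,8,2,3,3,26] for √177; ℓ=8 ⇒ convergent index 7
step 0: (13, 1)  from 13·(1,0) + (0,1)
step 1: (40, 3)  from 3·(13,1) + (1,0)
step 2: (133, 10)  from 3·(40,3) + (13,1)
step 3: (306, 23)  from 2·(133,10) + (40,3)
…
step 5: (5468, 411)  from 2·(2581,194) + (306,23)
step 6: (18985, 1427)  from 3·(5468,411) + (2581,194)
step 7: (62423, 4692)  from 3·(18985,1427) + (5468,411)
(x₁, y₁) = (62423, 4692);  62423² − 177·4692² = 1 ✓
k=2:  x_2 = 62423·62423+177·4692·4692 = 7793261857,  y_2 = 62423·4692+4692·62423 = 585777432

62423 4692
7793261857 585777432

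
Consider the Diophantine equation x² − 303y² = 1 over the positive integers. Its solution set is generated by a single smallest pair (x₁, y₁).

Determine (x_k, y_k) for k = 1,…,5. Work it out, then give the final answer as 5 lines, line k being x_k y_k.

2524 145
12741151 731960
64317327724 3694933935
324673857609601 18652025771920
1638953568895938124 94155422401718225

√303 = [17; 2,2,5,2,2,34, …], period ℓ=6 (even) → k=5
i=0: a=17 ⇒ p=17, q=1
i=1: a=2 ⇒ p=35, q=2
…
i=3: a=5 ⇒ p=470, q=27
i=4: a=2 ⇒ p=1027, q=59
i=5: a=2 ⇒ p=2524, q=145
fundamental: x₁=2524, y₁=145  (since 6370576 − 303·21025 = 1)
k=2:  x_2 = 2524·2524+303·145·145 = 12741151,  y_2 = 2524·145+145·2524 = 731960
k=3:  x_3 = 2524·12741151+303·145·731960 = 64317327724,  y_3 = 2524·731960+145·12741151 = 3694933935
k=4:  x_4 = 2524·64317327724+303·145·3694933935 = 324673857609601,  y_4 = 2524·3694933935+145·64317327724 = 18652025771920
k=5:  x_5 = 2524·324673857609601+303·145·18652025771920 = 1638953568895938124,  y_5 = 2524·18652025771920+145·324673857609601 = 94155422401718225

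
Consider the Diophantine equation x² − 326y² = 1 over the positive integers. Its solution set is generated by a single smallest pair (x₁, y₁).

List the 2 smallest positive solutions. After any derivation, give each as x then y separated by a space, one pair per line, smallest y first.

√326 → a₀=18, period (18,36); ℓ=2 even so k=1
step 0: (18, 1)  from 18·(1,0) + (0,1)
step 1: (325, 18)  from 18·(18,1) + (1,0)
(x₁, y₁) = (325, 18);  325² − 326·18² = 1 ✓
n=2: (325,18)∘(325,18) = (325·325+326·18·18, 325·18+18·325) = (211249,11700)

325 18
211249 11700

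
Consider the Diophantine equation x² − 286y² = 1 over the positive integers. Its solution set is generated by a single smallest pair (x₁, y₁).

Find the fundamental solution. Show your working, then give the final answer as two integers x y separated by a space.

[16; 1,10,3,3,2,3,3,10,1,32] for √286; ℓ=10 ⇒ convergent index 9
step 0: (16, 1)  from 16·(1,0) + (0,1)
…
step 2: (186, 11)  from 10·(17,1) + (16,1)
…
step 7: (49703, 2939)  from 3·(15102,893) + (4397,260)
step 8: (512132, 30283)  from 10·(49703,2939) + (15102,893)
step 9: (561835, 33222)  from 1·(512132,30283) + (49703,2939)
fundamental: x₁=561835, y₁=33222  (since 315658567225 − 286·1103701284 = 1)

561835 33222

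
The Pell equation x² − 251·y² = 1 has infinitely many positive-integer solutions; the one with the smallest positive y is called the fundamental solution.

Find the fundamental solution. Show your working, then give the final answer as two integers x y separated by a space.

3674890 231957

[15; 1,5,2,1,2,…,5,1,30] for √251; ℓ=14 ⇒ convergent index 13
k=0  a_k=15  p_k/q_k = 15/1
k=1  a_k=1  p_k/q_k = 16/1
…
k=4  a_k=1  p_k/q_k = 301/19
k=5  a_k=2  p_k/q_k = 808/51
k=6  a_k=2  p_k/q_k = 1917/121
k=7  a_k=15  p_k/q_k = 29563/1866
…
k=9  a_k=2  p_k/q_k = 151649/9572
k=10  a_k=1  p_k/q_k = 212692/13425
k=11  a_k=2  p_k/q_k = 577033/36422
k=12  a_k=5  p_k/q_k = 3097857/195535
k=13  a_k=1  p_k/q_k = 3674890/231957
→ (3674890, 231957).  Check: 3674890²=13504816512100, 251·231957²=13504816512099, difference 1.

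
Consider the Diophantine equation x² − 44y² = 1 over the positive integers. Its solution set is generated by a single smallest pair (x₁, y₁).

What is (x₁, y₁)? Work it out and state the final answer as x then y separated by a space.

199 30

d=44: √d = [6; 1,1,1,2,1,1,1,12] (ℓ=8, even), read p_7/q_7
a_0=6:  p_0=6·1+0=6,  q_0=6·0+1=1
…
a_3=1:  p_3=1·13+7=20,  q_3=1·2+1=3
a_4=2:  p_4=2·20+13=53,  q_4=2·3+2=8
a_5=1:  p_5=1·53+20=73,  q_5=1·8+3=11
a_6=1:  p_6=1·73+53=126,  q_6=1·11+8=19
a_7=1:  p_7=1·126+73=199,  q_7=1·19+11=30
(x₁, y₁) = (199, 30);  199² − 44·30² = 1 ✓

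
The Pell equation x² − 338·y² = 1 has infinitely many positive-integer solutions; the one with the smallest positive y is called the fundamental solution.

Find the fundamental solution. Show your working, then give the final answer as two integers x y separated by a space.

114243 6214

d=338: √d = [18; 2,1,1,2,36] (ℓ=5, odd), read p_9/q_9
i=0: a=18 ⇒ p=18, q=1
i=1: a=2 ⇒ p=37, q=2
…
i=5: a=36 ⇒ p=8696, q=473
…
i=8: a=1 ⇒ p=43958, q=2391
i=9: a=2 ⇒ p=114243, q=6214
→ (114243, 6214).  Check: 114243²=13051463049, 338·6214²=13051463048, difference 1.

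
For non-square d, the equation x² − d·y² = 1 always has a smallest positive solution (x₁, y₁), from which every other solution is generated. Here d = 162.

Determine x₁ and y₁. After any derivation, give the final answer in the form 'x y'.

d=162: √d = [12; 1,2,1,2,12,2,1,2,1,24] (ℓ=10, even), read p_9/q_9
a_0=12:  p_0=12·1+0=12,  q_0=12·0+1=1
a_1=1:  p_1=1·12+1=13,  q_1=1·1+0=1
…
a_3=1:  p_3=1·38+13=51,  q_3=1·3+1=4
a_4=2:  p_4=2·51+38=140,  q_4=2·4+3=11
…
a_6=2:  p_6=2·1731+140=3602,  q_6=2·136+11=283
a_7=1:  p_7=1·3602+1731=5333,  q_7=1·283+136=419
a_8=2:  p_8=2·5333+3602=14268,  q_8=2·419+283=1121
a_9=1:  p_9=1·14268+5333=19601,  q_9=1·1121+419=1540
(x₁, y₁) = (19601, 1540);  19601² − 162·1540² = 1 ✓

19601 1540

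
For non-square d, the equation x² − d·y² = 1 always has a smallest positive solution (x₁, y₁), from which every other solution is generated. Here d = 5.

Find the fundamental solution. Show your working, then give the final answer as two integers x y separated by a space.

√5 = [2; 4, …], period ℓ=1 (odd) → k=1
a_0=2:  p_0=2·1+0=2,  q_0=2·0+1=1
a_1=4:  p_1=4·2+1=9,  q_1=4·1+0=4
→ (9, 4).  Check: 9²=81, 5·4²=80, difference 1.

9 4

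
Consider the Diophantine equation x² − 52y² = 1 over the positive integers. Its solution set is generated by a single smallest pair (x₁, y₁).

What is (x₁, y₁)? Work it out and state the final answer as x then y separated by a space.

649 90

d=52: √d = [7; 4,1,2,1,4,14] (ℓ=6, even), read p_5/q_5
a_0=7:  p_0=7·1+0=7,  q_0=7·0+1=1
a_1=4:  p_1=4·7+1=29,  q_1=4·1+0=4
…
a_3=2:  p_3=2·36+29=101,  q_3=2·5+4=14
a_4=1:  p_4=1·101+36=137,  q_4=1·14+5=19
a_5=4:  p_5=4·137+101=649,  q_5=4·19+14=90
fundamental: x₁=649, y₁=90  (since 421201 − 52·8100 = 1)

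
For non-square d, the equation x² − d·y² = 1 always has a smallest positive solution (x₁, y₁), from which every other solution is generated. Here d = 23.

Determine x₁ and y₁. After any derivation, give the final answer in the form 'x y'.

24 5

√23 → a₀=4, period (1,3,1,8); ℓ=4 even so k=3
k=0  a_k=4  p_k/q_k = 4/1
k=1  a_k=1  p_k/q_k = 5/1
k=2  a_k=3  p_k/q_k = 19/4
k=3  a_k=1  p_k/q_k = 24/5
fundamental: x₁=24, y₁=5  (since 576 − 23·25 = 1)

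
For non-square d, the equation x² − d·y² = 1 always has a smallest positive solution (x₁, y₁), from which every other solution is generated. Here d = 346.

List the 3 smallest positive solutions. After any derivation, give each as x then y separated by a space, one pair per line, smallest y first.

d=346: √d = [18; 1,1,1,1,36] (ℓ=5, odd), read p_9/q_9
i=0: a=18 ⇒ p=18, q=1
…
i=8: a=1 ⇒ p=10398, q=559
i=9: a=1 ⇒ p=17299, q=930
→ (17299, 930).  Check: 17299²=299255401, 346·930²=299255400, difference 1.
(17299+930√346)^2 = 598510801 + 32176140√346
(17299+930√346)^3 = 20707276675699 + 1113230090790√346

17299 930
598510801 32176140
20707276675699 1113230090790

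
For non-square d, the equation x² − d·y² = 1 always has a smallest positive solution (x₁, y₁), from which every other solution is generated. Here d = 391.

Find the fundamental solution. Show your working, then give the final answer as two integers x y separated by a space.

7338680 371133

[19; 1,3,2,2,1,…,3,1,38] for √391; ℓ=16 ⇒ convergent index 15
a_0=19:  p_0=19·1+0=19,  q_0=19·0+1=1
a_1=1:  p_1=1·19+1=20,  q_1=1·1+0=1
…
a_3=2:  p_3=2·79+20=178,  q_3=2·4+1=9
…
a_5=1:  p_5=1·435+178=613,  q_5=1·22+9=31
a_6=1:  p_6=1·613+435=1048,  q_6=1·31+22=53
…
a_12=2:  p_12=2·268013+160266=696292,  q_12=2·13554+8105=35213
a_13=2:  p_13=2·696292+268013=1660597,  q_13=2·35213+13554=83980
a_14=3:  p_14=3·1660597+696292=5678083,  q_14=3·83980+35213=287153
a_15=1:  p_15=1·5678083+1660597=7338680,  q_15=1·287153+83980=371133
(x₁, y₁) = (7338680, 371133);  7338680² − 391·371133² = 1 ✓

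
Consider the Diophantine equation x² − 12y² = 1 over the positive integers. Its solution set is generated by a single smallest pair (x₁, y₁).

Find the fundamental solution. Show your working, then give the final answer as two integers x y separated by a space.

7 2

d=12: √d = [3; 2,6] (ℓ=2, even), read p_1/q_1
i=0: a=3 ⇒ p=3, q=1
i=1: a=2 ⇒ p=7, q=2
fundamental: x₁=7, y₁=2  (since 49 − 12·4 = 1)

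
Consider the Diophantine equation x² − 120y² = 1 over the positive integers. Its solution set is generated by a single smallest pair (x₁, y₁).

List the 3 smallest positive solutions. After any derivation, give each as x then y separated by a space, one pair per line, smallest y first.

11 1
241 22
5291 483

[10; 1,20] for √120; ℓ=2 ⇒ convergent index 1
a_0=10:  p_0=10·1+0=10,  q_0=10·0+1=1
a_1=1:  p_1=1·10+1=11,  q_1=1·1+0=1
→ (11, 1).  Check: 11²=121, 120·1²=120, difference 1.
(11+1√120)^2 = 241 + 22√120
(11+1√120)^3 = 5291 + 483√120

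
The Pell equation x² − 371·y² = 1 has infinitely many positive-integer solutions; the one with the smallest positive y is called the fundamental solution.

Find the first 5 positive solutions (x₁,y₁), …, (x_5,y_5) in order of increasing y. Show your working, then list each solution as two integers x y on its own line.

√371 = [19; 3,1,4,1,3,38, …], period ℓ=6 (even) → k=5
i=0: a=19 ⇒ p=19, q=1
i=1: a=3 ⇒ p=58, q=3
…
i=4: a=1 ⇒ p=443, q=23
i=5: a=3 ⇒ p=1695, q=88
fundamental: x₁=1695, y₁=88  (since 2873025 − 371·7744 = 1)
(1695+88√371)^2 = 5746049 + 298320√371
(1695+88√371)^3 = 19479104415 + 1011304712√371
(1695+88√371)^4 = 66034158220801 + 3428322675360√371
(1695+88√371)^5 = 223855776889410975 + 11622012858165688√371

1695 88
5746049 298320
19479104415 1011304712
66034158220801 3428322675360
223855776889410975 11622012858165688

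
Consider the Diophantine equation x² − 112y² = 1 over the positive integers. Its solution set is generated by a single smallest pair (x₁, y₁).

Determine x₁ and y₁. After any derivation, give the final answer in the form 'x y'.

√112 → a₀=10, period (1,1,2,1,1,20); ℓ=6 even so k=5
step 0: (10, 1)  from 10·(1,0) + (0,1)
step 1: (11, 1)  from 1·(10,1) + (1,0)
step 2: (21, 2)  from 1·(11,1) + (10,1)
step 3: (53, 5)  from 2·(21,2) + (11,1)
step 4: (74, 7)  from 1·(53,5) + (21,2)
step 5: (127, 12)  from 1·(74,7) + (53,5)
fundamental: x₁=127, y₁=12  (since 16129 − 112·144 = 1)

127 12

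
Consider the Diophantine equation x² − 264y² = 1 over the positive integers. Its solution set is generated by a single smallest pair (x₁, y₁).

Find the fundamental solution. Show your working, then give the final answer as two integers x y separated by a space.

√264 → a₀=16, period (4,32); ℓ=2 even so k=1
step 0: (16, 1)  from 16·(1,0) + (0,1)
step 1: (65, 4)  from 4·(16,1) + (1,0)
(x₁, y₁) = (65, 4);  65² − 264·4² = 1 ✓

65 4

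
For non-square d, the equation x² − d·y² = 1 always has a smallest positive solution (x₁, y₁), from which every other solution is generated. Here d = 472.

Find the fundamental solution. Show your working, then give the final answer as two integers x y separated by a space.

√472 = [21; 1,2,1,1,1,…,2,1,42, …], period ℓ=14 (even) → k=13
step 0: (21, 1)  from 21·(1,0) + (0,1)
step 1: (22, 1)  from 1·(21,1) + (1,0)
…
step 5: (239, 11)  from 1·(152,7) + (87,4)
…
step 7: (5779, 266)  from 5·(1108,51) + (239,11)
step 8: (24224, 1115)  from 4·(5779,266) + (1108,51)
step 9: (30003, 1381)  from 1·(24224,1115) + (5779,266)
…
step 11: (84230, 3877)  from 1·(54227,2496) + (30003,1381)
step 12: (222687, 10250)  from 2·(84230,3877) + (54227,2496)
step 13: (306917, 14127)  from 1·(222687,10250) + (84230,3877)
(x₁, y₁) = (306917, 14127);  306917² − 472·14127² = 1 ✓

306917 14127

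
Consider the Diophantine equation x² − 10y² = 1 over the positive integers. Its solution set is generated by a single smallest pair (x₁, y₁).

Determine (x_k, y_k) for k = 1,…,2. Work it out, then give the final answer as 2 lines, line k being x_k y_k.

√10 → a₀=3, period (6); ℓ=1 odd so k=1
step 0: (3, 1)  from 3·(1,0) + (0,1)
step 1: (19, 6)  from 6·(3,1) + (1,0)
fundamental: x₁=19, y₁=6  (since 361 − 10·36 = 1)
(19+6√10)^2 = 721 + 228√10

19 6
721 228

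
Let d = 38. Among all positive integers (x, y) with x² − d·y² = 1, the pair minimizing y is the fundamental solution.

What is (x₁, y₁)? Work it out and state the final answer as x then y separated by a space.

[6; 6,12] for √38; ℓ=2 ⇒ convergent index 1
k=0  a_k=6  p_k/q_k = 6/1
k=1  a_k=6  p_k/q_k = 37/6
fundamental: x₁=37, y₁=6  (since 1369 − 38·36 = 1)

37 6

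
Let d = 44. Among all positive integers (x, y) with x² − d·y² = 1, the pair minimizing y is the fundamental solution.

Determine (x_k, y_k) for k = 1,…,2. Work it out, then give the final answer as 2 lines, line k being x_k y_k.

√44 → a₀=6, period (1,1,1,2,1,1,1,12); ℓ=8 even so k=7
step 0: (6, 1)  from 6·(1,0) + (0,1)
step 1: (7, 1)  from 1·(6,1) + (1,0)
step 2: (13, 2)  from 1·(7,1) + (6,1)
step 3: (20, 3)  from 1·(13,2) + (7,1)
…
step 6: (126, 19)  from 1·(73,11) + (53,8)
step 7: (199, 30)  from 1·(126,19) + (73,11)
(x₁, y₁) = (199, 30);  199² − 44·30² = 1 ✓
(199+30√44)^2 = 79201 + 11940√44

199 30
79201 11940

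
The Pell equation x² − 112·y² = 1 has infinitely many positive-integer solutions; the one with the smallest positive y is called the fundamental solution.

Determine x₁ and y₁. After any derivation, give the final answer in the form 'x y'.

√112 → a₀=10, period (1,1,2,1,1,20); ℓ=6 even so k=5
step 0: (10, 1)  from 10·(1,0) + (0,1)
step 1: (11, 1)  from 1·(10,1) + (1,0)
step 2: (21, 2)  from 1·(11,1) + (10,1)
step 3: (53, 5)  from 2·(21,2) + (11,1)
step 4: (74, 7)  from 1·(53,5) + (21,2)
step 5: (127, 12)  from 1·(74,7) + (53,5)
(x₁, y₁) = (127, 12);  127² − 112·12² = 1 ✓

127 12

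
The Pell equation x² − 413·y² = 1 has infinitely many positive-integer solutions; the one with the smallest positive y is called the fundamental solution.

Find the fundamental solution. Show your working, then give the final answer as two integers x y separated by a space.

113399 5580

√413 → a₀=20, period (3,9,1,4,1,9,3,40); ℓ=8 even so k=7
i=0: a=20 ⇒ p=20, q=1
…
i=4: a=4 ⇒ p=3089, q=152
…
i=6: a=9 ⇒ p=36560, q=1799
i=7: a=3 ⇒ p=113399, q=5580
fundamental: x₁=113399, y₁=5580  (since 12859333201 − 413·31136400 = 1)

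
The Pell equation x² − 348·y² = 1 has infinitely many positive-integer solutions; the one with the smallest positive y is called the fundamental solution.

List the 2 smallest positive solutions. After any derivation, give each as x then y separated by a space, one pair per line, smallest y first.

d=348: √d = [18; 1,1,1,8,1,1,1,36] (ℓ=8, even), read p_7/q_7
k=0  a_k=18  p_k/q_k = 18/1
k=1  a_k=1  p_k/q_k = 19/1
k=2  a_k=1  p_k/q_k = 37/2
k=3  a_k=1  p_k/q_k = 56/3
k=4  a_k=8  p_k/q_k = 485/26
k=5  a_k=1  p_k/q_k = 541/29
k=6  a_k=1  p_k/q_k = 1026/55
k=7  a_k=1  p_k/q_k = 1567/84
fundamental: x₁=1567, y₁=84  (since 2455489 − 348·7056 = 1)
k=2:  x_2 = 1567·1567+348·84·84 = 4910977,  y_2 = 1567·84+84·1567 = 263256

1567 84
4910977 263256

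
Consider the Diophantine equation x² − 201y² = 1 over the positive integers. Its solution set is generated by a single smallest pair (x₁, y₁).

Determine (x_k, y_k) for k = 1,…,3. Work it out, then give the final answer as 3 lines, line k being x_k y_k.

515095 36332
530645718049 37428863080
546665912276384215 38558840456348868

d=201: √d = [14; 5,1,1,1,2,…,1,5,28] (ℓ=14, even), read p_13/q_13
step 0: (14, 1)  from 14·(1,0) + (0,1)
step 1: (71, 5)  from 5·(14,1) + (1,0)
…
step 3: (156, 11)  from 1·(85,6) + (71,5)
step 4: (241, 17)  from 1·(156,11) + (85,6)
step 5: (638, 45)  from 2·(241,17) + (156,11)
step 6: (879, 62)  from 1·(638,45) + (241,17)
step 7: (7670, 541)  from 8·(879,62) + (638,45)
step 8: (8549, 603)  from 1·(7670,541) + (879,62)
step 9: (24768, 1747)  from 2·(8549,603) + (7670,541)
…
step 11: (58085, 4097)  from 1·(33317,2350) + (24768,1747)
step 12: (91402, 6447)  from 1·(58085,4097) + (33317,2350)
step 13: (515095, 36332)  from 5·(91402,6447) + (58085,4097)
fundamental: x₁=515095, y₁=36332  (since 265322859025 − 201·1320014224 = 1)
(515095+36332√201)^2 = 530645718049 + 37428863080√201
(515095+36332√201)^3 = 546665912276384215 + 38558840456348868√201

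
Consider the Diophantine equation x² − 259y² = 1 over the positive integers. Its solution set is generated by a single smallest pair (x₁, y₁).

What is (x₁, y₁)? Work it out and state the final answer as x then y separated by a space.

d=259: √d = [16; 10,1,2,3,4,3,2,1,10,32] (ℓ=10, even), read p_9/q_9
i=0: a=16 ⇒ p=16, q=1
…
i=2: a=1 ⇒ p=177, q=11
…
i=7: a=2 ⇒ p=55265, q=3434
i=8: a=1 ⇒ p=79196, q=4921
i=9: a=10 ⇒ p=847225, q=52644
fundamental: x₁=847225, y₁=52644  (since 717790200625 − 259·2771390736 = 1)

847225 52644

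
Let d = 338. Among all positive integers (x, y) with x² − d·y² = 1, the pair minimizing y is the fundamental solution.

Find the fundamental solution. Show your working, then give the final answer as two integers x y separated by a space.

114243 6214

d=338: √d = [18; 2,1,1,2,36] (ℓ=5, odd), read p_9/q_9
k=0  a_k=18  p_k/q_k = 18/1
…
k=4  a_k=2  p_k/q_k = 239/13
…
k=6  a_k=2  p_k/q_k = 17631/959
k=7  a_k=1  p_k/q_k = 26327/1432
k=8  a_k=1  p_k/q_k = 43958/2391
k=9  a_k=2  p_k/q_k = 114243/6214
fundamental: x₁=114243, y₁=6214  (since 13051463049 − 338·38613796 = 1)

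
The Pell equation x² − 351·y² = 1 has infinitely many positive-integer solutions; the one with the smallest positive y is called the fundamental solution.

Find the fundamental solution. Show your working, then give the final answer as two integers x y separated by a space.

62425 3332

√351 = [18; 1,2,1,3,2,2,2,3,1,2,1,36, …], period ℓ=12 (even) → k=11
step 0: (18, 1)  from 18·(1,0) + (0,1)
…
step 3: (75, 4)  from 1·(56,3) + (19,1)
…
step 6: (1555, 83)  from 2·(637,34) + (281,15)
…
step 10: (45882, 2449)  from 2·(16543,883) + (12796,683)
step 11: (62425, 3332)  from 1·(45882,2449) + (16543,883)
→ (62425, 3332).  Check: 62425²=3896880625, 351·3332²=3896880624, difference 1.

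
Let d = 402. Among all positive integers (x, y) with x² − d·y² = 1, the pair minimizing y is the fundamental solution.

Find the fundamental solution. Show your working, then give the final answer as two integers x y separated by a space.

d=402: √d = [20; 20,40] (ℓ=2, even), read p_1/q_1
step 0: (20, 1)  from 20·(1,0) + (0,1)
step 1: (401, 20)  from 20·(20,1) + (1,0)
fundamental: x₁=401, y₁=20  (since 160801 − 402·400 = 1)

401 20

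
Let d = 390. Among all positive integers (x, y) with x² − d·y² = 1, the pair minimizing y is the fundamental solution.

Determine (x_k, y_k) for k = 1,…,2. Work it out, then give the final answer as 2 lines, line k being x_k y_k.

79 4
12481 632

√390 = [19; 1,2,1,38, …], period ℓ=4 (even) → k=3
i=0: a=19 ⇒ p=19, q=1
i=1: a=1 ⇒ p=20, q=1
i=2: a=2 ⇒ p=59, q=3
i=3: a=1 ⇒ p=79, q=4
(x₁, y₁) = (79, 4);  79² − 390·4² = 1 ✓
(x_2, y_2) = (79·79 + 390·4·4, 79·4 + 4·79) = (12481, 632)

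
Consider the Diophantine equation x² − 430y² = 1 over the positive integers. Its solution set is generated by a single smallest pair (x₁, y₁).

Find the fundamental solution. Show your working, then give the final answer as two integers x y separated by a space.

2862251 138030

√430 = [20; 1,2,1,3,1,…,2,1,40, …], period ℓ=14 (even) → k=13
a_0=20:  p_0=20·1+0=20,  q_0=20·0+1=1
…
a_4=3:  p_4=3·83+62=311,  q_4=3·4+3=15
…
a_6=6:  p_6=6·394+311=2675,  q_6=6·19+15=129
…
a_12=2:  p_12=2·754371+599138=2107880,  q_12=2·36379+28893=101651
a_13=1:  p_13=1·2107880+754371=2862251,  q_13=1·101651+36379=138030
→ (2862251, 138030).  Check: 2862251²=8192480787001, 430·138030²=8192480787000, difference 1.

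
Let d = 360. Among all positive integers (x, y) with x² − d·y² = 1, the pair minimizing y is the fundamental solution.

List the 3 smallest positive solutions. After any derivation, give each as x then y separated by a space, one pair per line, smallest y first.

19 1
721 38
27379 1443

√360 = [18; 1,36, …], period ℓ=2 (even) → k=1
i=0: a=18 ⇒ p=18, q=1
i=1: a=1 ⇒ p=19, q=1
(x₁, y₁) = (19, 1);  19² − 360·1² = 1 ✓
(19+1√360)^2 = 721 + 38√360
(19+1√360)^3 = 27379 + 1443√360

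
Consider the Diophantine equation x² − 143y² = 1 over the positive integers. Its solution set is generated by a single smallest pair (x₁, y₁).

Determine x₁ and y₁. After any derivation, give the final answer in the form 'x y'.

√143 → a₀=11, period (1,22); ℓ=2 even so k=1
k=0  a_k=11  p_k/q_k = 11/1
k=1  a_k=1  p_k/q_k = 12/1
fundamental: x₁=12, y₁=1  (since 144 − 143·1 = 1)

12 1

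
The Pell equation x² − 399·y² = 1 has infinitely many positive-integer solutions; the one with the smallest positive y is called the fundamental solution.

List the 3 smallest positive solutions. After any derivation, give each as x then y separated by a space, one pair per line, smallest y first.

20 1
799 40
31940 1599

d=399: √d = [19; 1,38] (ℓ=2, even), read p_1/q_1
step 0: (19, 1)  from 19·(1,0) + (0,1)
step 1: (20, 1)  from 1·(19,1) + (1,0)
fundamental: x₁=20, y₁=1  (since 400 − 399·1 = 1)
(20+1√399)^2 = 799 + 40√399
(20+1√399)^3 = 31940 + 1599√399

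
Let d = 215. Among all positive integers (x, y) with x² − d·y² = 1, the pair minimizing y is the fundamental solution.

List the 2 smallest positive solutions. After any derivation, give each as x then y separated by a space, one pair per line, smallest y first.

44 3
3871 264

[14; 1,1,1,28] for √215; ℓ=4 ⇒ convergent index 3
step 0: (14, 1)  from 14·(1,0) + (0,1)
step 1: (15, 1)  from 1·(14,1) + (1,0)
step 2: (29, 2)  from 1·(15,1) + (14,1)
step 3: (44, 3)  from 1·(29,2) + (15,1)
(x₁, y₁) = (44, 3);  44² − 215·3² = 1 ✓
(x_2, y_2) = (44·44 + 215·3·3, 44·3 + 3·44) = (3871, 264)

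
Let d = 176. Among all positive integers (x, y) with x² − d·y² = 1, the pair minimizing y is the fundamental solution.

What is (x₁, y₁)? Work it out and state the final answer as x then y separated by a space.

[13; 3,1,3,26] for √176; ℓ=4 ⇒ convergent index 3
i=0: a=13 ⇒ p=13, q=1
…
i=2: a=1 ⇒ p=53, q=4
i=3: a=3 ⇒ p=199, q=15
fundamental: x₁=199, y₁=15  (since 39601 − 176·225 = 1)

199 15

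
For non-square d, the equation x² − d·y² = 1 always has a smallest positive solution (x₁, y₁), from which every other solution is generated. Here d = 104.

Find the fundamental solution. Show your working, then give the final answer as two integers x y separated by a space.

51 5

√104 → a₀=10, period (5,20); ℓ=2 even so k=1
i=0: a=10 ⇒ p=10, q=1
i=1: a=5 ⇒ p=51, q=5
(x₁, y₁) = (51, 5);  51² − 104·5² = 1 ✓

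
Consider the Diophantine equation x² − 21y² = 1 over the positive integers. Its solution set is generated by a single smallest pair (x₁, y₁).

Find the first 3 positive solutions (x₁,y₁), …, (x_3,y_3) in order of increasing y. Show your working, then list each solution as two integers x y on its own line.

55 12
6049 1320
665335 145188

[4; 1,1,2,1,1,8] for √21; ℓ=6 ⇒ convergent index 5
a_0=4:  p_0=4·1+0=4,  q_0=4·0+1=1
a_1=1:  p_1=1·4+1=5,  q_1=1·1+0=1
a_2=1:  p_2=1·5+4=9,  q_2=1·1+1=2
a_3=2:  p_3=2·9+5=23,  q_3=2·2+1=5
a_4=1:  p_4=1·23+9=32,  q_4=1·5+2=7
a_5=1:  p_5=1·32+23=55,  q_5=1·7+5=12
(x₁, y₁) = (55, 12);  55² − 21·12² = 1 ✓
(55+12√21)^2 = 6049 + 1320√21
(55+12√21)^3 = 665335 + 145188√21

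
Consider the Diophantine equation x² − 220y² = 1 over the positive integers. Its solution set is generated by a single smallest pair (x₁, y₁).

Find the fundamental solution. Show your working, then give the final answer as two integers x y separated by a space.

d=220: √d = [14; 1,4,1,28] (ℓ=4, even), read p_3/q_3
i=0: a=14 ⇒ p=14, q=1
…
i=2: a=4 ⇒ p=74, q=5
i=3: a=1 ⇒ p=89, q=6
fundamental: x₁=89, y₁=6  (since 7921 − 220·36 = 1)

89 6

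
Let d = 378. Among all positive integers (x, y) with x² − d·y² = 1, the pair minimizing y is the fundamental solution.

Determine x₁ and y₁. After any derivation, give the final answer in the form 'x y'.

8749 450

d=378: √d = [19; 2,3,1,4,1,3,2,38] (ℓ=8, even), read p_7/q_7
a_0=19:  p_0=19·1+0=19,  q_0=19·0+1=1
…
a_4=4:  p_4=4·175+136=836,  q_4=4·9+7=43
a_5=1:  p_5=1·836+175=1011,  q_5=1·43+9=52
a_6=3:  p_6=3·1011+836=3869,  q_6=3·52+43=199
a_7=2:  p_7=2·3869+1011=8749,  q_7=2·199+52=450
fundamental: x₁=8749, y₁=450  (since 76545001 − 378·202500 = 1)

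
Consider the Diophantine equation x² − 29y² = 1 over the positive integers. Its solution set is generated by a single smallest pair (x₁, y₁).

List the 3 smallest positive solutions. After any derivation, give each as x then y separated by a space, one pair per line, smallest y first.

√29 → a₀=5, period (2,1,1,2,10); ℓ=5 odd so k=9
i=0: a=5 ⇒ p=5, q=1
…
i=3: a=1 ⇒ p=27, q=5
…
i=7: a=1 ⇒ p=2251, q=418
i=8: a=1 ⇒ p=3775, q=701
i=9: a=2 ⇒ p=9801, q=1820
→ (9801, 1820).  Check: 9801²=96059601, 29·1820²=96059600, difference 1.
k=2:  x_2 = 9801·9801+29·1820·1820 = 192119201,  y_2 = 9801·1820+1820·9801 = 35675640
k=3:  x_3 = 9801·192119201+29·1820·35675640 = 3765920568201,  y_3 = 9801·35675640+1820·192119201 = 699313893460

9801 1820
192119201 35675640
3765920568201 699313893460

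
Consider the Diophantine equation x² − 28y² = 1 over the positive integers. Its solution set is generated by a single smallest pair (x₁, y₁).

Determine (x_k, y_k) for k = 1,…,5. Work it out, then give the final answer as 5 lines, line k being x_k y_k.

[5; 3,2,3,10] for √28; ℓ=4 ⇒ convergent index 3
a_0=5:  p_0=5·1+0=5,  q_0=5·0+1=1
…
a_2=2:  p_2=2·16+5=37,  q_2=2·3+1=7
a_3=3:  p_3=3·37+16=127,  q_3=3·7+3=24
→ (127, 24).  Check: 127²=16129, 28·24²=16128, difference 1.
(127+24√28)^2 = 32257 + 6096√28
(127+24√28)^3 = 8193151 + 1548360√28
(127+24√28)^4 = 2081028097 + 393277344√28
(127+24√28)^5 = 528572943487 + 99890897016√28

127 24
32257 6096
8193151 1548360
2081028097 393277344
528572943487 99890897016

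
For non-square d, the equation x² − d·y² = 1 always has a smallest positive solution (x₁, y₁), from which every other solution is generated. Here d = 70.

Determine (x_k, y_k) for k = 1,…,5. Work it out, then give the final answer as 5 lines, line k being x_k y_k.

251 30
126001 15060
63252251 7560090
31752504001 3795150120
15939693756251 1905157800150

√70 → a₀=8, period (2,1,2,1,2,16); ℓ=6 even so k=5
a_0=8:  p_0=8·1+0=8,  q_0=8·0+1=1
a_1=2:  p_1=2·8+1=17,  q_1=2·1+0=2
…
a_4=1:  p_4=1·67+25=92,  q_4=1·8+3=11
a_5=2:  p_5=2·92+67=251,  q_5=2·11+8=30
fundamental: x₁=251, y₁=30  (since 63001 − 70·900 = 1)
(x_2, y_2) = (251·251 + 70·30·30, 251·30 + 30·251) = (126001, 15060)
(x_3, y_3) = (251·126001 + 70·30·15060, 251·15060 + 30·126001) = (63252251, 7560090)
(x_4, y_4) = (251·63252251 + 70·30·7560090, 251·7560090 + 30·63252251) = (31752504001, 3795150120)
(x_5, y_5) = (251·31752504001 + 70·30·3795150120, 251·3795150120 + 30·31752504001) = (15939693756251, 1905157800150)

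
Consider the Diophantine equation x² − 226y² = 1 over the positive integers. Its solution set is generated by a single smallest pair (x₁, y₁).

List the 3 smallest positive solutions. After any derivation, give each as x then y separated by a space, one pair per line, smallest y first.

[15; 30] for √226; ℓ=1 ⇒ convergent index 1
k=0  a_k=15  p_k/q_k = 15/1
k=1  a_k=30  p_k/q_k = 451/30
fundamental: x₁=451, y₁=30  (since 203401 − 226·900 = 1)
(451+30√226)^2 = 406801 + 27060√226
(451+30√226)^3 = 366934051 + 24408090√226

451 30
406801 27060
366934051 24408090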